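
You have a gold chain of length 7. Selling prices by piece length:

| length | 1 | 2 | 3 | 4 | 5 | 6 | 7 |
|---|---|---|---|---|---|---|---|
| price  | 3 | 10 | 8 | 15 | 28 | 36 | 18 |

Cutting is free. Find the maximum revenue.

39

Build v[k] bottom-up: v[k] = max over allowed piece i of (p[i] + v[k−i]).
v[1] = 3
v[2] = 10
v[3] = 13  (first piece 1, then v[2]=10)
v[4] = 20  (first piece 2, then v[2]=10)
v[5] = 28
v[6] = 36
v[7] = 39  (first piece 1, then v[6]=36)
One optimal cutting: 6 + 1 → $36 + $3 = $39.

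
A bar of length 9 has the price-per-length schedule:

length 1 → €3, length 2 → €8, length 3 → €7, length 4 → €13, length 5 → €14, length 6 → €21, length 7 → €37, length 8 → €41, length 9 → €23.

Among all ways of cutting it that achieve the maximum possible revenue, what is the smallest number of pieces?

2

Consider every possible first cut. r[k] is the best of p[i]+r[k−i] over all sellable i≤k.
r[1] = 3
r[2] = max(3+3, 8+0) = 8
r[3] = max(3+8, 8+3, 7+0) = 11
r[4] = max(3+11, 8+8, 7+3, 13+0) = 16
r[5] = max(3+16, 8+11, 7+8, 13+3, 14+0) = 19
r[6] = max(3+19, 8+16, 7+11, 13+8, 14+3, 21+0) = 24
r[7] = max(3+24, 8+19, 7+16, …, 21+3, 37+0) = 37
r[8] = max(3+37, 8+24, 7+19, …, 37+3, 41+0) = 41
r[9] = max(3+41, 8+37, 7+24, …, 41+3, 23+0) = 45
Maximum revenue is €45.
Now minimize piece count subject to staying optimal: for each k, pieces[k] = 1 + min over i with p[i]+r[k−i]=r[k] of pieces[k−i].
pieces[6] = 3
pieces[7] = 1
pieces[8] = 1
pieces[9] = 2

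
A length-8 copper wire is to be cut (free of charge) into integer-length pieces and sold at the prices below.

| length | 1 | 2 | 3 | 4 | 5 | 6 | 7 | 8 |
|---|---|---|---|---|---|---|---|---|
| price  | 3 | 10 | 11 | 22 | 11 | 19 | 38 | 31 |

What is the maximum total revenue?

Consider every possible first cut. r[k] is the best of p[i]+r[k−i] over all sellable i≤k.
r[1] = 3
r[2] = max(3+3, 10+0) = 10
r[3] = max(3+10, 10+3, 11+0) = 13
r[4] = max(3+13, 10+10, 11+3, 22+0) = 22
r[5] = max(3+22, 10+13, 11+10, 22+3, 11+0) = 25
r[6] = max(3+25, 10+22, 11+13, 22+10, 11+3, 19+0) = 32
r[7] = max(3+32, 10+25, 11+22, …, 19+3, 38+0) = 38
r[8] = max(3+38, 10+32, 11+25, …, 38+3, 31+0) = 44
One optimal cutting: 4 + 4 → €22 + €22 = €44.

44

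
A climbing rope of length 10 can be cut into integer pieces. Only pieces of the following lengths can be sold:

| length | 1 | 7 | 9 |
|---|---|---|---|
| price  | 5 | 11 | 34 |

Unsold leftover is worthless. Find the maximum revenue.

Build best[k] bottom-up: best[k] = max over allowed piece i of (p[i] + best[k−i]).
best[1] = 5
best[2] = 10  (first piece 1, then best[1]=5)
best[3] = 15  (first piece 1, then best[2]=10)
best[4] = 20  (first piece 1, then best[3]=15)
best[5] = 25  (first piece 1, then best[4]=20)
best[6] = 30  (first piece 1, then best[5]=25)
best[7] = 35  (first piece 1, then best[6]=30)
best[8] = 40  (first piece 1, then best[7]=35)
best[9] = 45  (first piece 1, then best[8]=40)
best[10] = 50  (first piece 1, then best[9]=45)
One optimal cutting: 1 + 1 + 1 + 1 + 1 + 1 + 1 + 1 + 1 + 1 → €50.

50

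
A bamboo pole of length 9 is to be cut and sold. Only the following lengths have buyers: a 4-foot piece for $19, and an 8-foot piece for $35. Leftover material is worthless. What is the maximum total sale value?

Let best[k] be the best obtainable value from length k. For each k, try every first piece i and keep the best of price[i] + best[k−i].
best[1] = 0
best[2] = 0
best[3] = 0
best[4] = 19
best[5] = 19
best[6] = 19
best[7] = 19
best[8] = max(19+19, 35+0) = 38
best[9] = max(19+19, 35+0) = 38
One optimal cutting: pieces 4 + 4 with 1 foot of scrap → $38.

38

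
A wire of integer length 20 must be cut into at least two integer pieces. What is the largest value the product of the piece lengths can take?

1458

Fill prod[k] for k=2..20: at each k try every first piece i and multiply by the better of (k−i) uncut or prod[k−i].
prod[2] = 1·max(1,0) = 1·1 = 1
prod[3] = 1·max(2,1) = 1·2 = 2
prod[4] = 2·max(2,1) = 2·2 = 4
prod[5] = 2·max(3,2) = 2·3 = 6
prod[6] = 3·max(3,2) = 3·3 = 9
prod[7] = 2·max(5,6) = 2·6 = 12
prod[8] = 2·max(6,9) = 2·9 = 18
prod[9] = 3·max(6,9) = 3·9 = 27
prod[10] = 2·max(8,18) = 2·18 = 36
prod[11] = 2·max(9,27) = 2·27 = 54
prod[12] = 3·max(9,27) = 3·27 = 81
prod[13] = 2·max(11,54) = 2·54 = 108
prod[14] = 2·max(12,81) = 2·81 = 162
prod[15] = 3·max(12,81) = 3·81 = 243
prod[16] = 2·max(14,162) = 2·162 = 324
prod[17] = 2·max(15,243) = 2·243 = 486
prod[18] = 3·max(15,243) = 3·243 = 729
prod[19] = 2·max(17,486) = 2·486 = 972
prod[20] = 2·max(18,729) = 2·729 = 1458
One optimal split: 3 + 3 + 3 + 3 + 3 + 3 + 2; product 3·3·3·3·3·3·2 = 1458.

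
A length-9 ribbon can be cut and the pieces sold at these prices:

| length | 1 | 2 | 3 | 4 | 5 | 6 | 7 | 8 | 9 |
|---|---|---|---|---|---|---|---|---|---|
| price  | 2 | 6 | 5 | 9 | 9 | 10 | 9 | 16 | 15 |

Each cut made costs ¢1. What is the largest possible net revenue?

Consider every possible first cut. r[k] is the best of p[i]+r[k−i] over all sellable i≤k, charging 1 whenever i<k.
r[1] = 2
r[2] = 6
r[3] = 7  (first piece 1, then r[2]=6)
r[4] = 11  (first piece 2, then r[2]=6)
r[5] = 12  (first piece 1, then r[4]=11)
r[6] = 16  (first piece 2, then r[4]=11)
r[7] = 17  (first piece 1, then r[6]=16)
r[8] = 21  (first piece 2, then r[6]=16)
r[9] = 22  (first piece 1, then r[8]=21)
One optimal plan: pieces 2 + 2 + 2 + 2 + 1 (4 cuts) → ¢26 − ¢4 = ¢22.

22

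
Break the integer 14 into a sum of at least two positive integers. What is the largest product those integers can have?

162

Define f[k] = max over 1≤i<k of i · max(k−i, f[k−i]); the inner max lets the remainder stay uncut if that's better.
f[2] = 1*max(1,0) = 1*1 = 1
f[3] = max(1*2, 2*1) = 2
f[4] = max(1*3, 2*2, 3*1) = 4
f[5] = max(1*4, 2*3, 3*2, 4*1) = 6
f[6] = max(1*6, 2*4, 3*3, 4*2, 5*1) = 9
f[7] = max(1*9, 2*6, 3*4, 4*3, 5*2, 6*1) = 12
f[8] = max(1*12, 2*9, 3*6, …, 6*2, 7*1) = 18
f[9] = max(1*18, 2*12, 3*9, …, 7*2, 8*1) = 27
f[10] = max(1*27, 2*18, 3*12, …, 8*2, 9*1) = 36
f[11] = max(1*36, 2*27, 3*18, …, 9*2, 10*1) = 54
f[12] = max(1*54, 2*36, 3*27, …, 10*2, 11*1) = 81
f[13] = max(1*81, 2*54, 3*36, …, 11*2, 12*1) = 108
f[14] = max(1*108, 2*81, 3*54, …, 12*2, 13*1) = 162
One optimal split: 3 + 3 + 3 + 3 + 2; product 3*3*3*3*2 = 162.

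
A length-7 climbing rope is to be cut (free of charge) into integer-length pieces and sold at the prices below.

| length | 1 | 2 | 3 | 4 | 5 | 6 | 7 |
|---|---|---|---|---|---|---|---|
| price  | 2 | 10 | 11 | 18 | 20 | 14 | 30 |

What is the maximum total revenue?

Consider every possible first cut. best[k] is the best of p[i]+best[k−i] over all sellable i≤k.
best[1] = 2
best[2] = max(2+2, 10+0) = 10
best[3] = max(2+10, 10+2, 11+0) = 12
best[4] = max(2+12, 10+10, 11+2, 18+0) = 20
best[5] = max(2+20, 10+12, 11+10, 18+2, 20+0) = 22
best[6] = max(2+22, 10+20, 11+12, 18+10, 20+2, 14+0) = 30
best[7] = max(2+30, 10+22, 11+20, …, 14+2, 30+0) = 32
One optimal cutting: 2 + 2 + 2 + 1 → €10 + €10 + €10 + €2 = €32.

32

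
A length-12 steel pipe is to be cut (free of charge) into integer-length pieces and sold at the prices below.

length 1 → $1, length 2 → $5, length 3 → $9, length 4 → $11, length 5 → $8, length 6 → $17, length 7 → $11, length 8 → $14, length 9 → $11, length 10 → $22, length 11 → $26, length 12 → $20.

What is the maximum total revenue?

36

Build best[k] bottom-up: best[k] = max over allowed piece i of (p[i] + best[k−i]).
best[1] = 1
best[2] = max(1+1, 5+0) = 5
best[3] = max(1+5, 5+1, 9+0) = 9
best[4] = max(1+9, 5+5, 9+1, 11+0) = 11
best[5] = max(1+11, 5+9, 9+5, 11+1, 8+0) = 14
best[6] = max(1+14, 5+11, 9+9, 11+5, 8+1, 17+0) = 18
best[7] = max(1+18, 5+14, 9+11, …, 17+1, 11+0) = 20
best[8] = max(1+20, 5+18, 9+14, …, 11+1, 14+0) = 23
best[9] = max(1+23, 5+20, 9+18, …, 14+1, 11+0) = 27
best[10] = max(1+27, 5+23, 9+20, …, 11+1, 22+0) = 29
best[11] = max(1+29, 5+27, 9+23, …, 22+1, 26+0) = 32
best[12] = max(1+32, 5+29, 9+27, …, 26+1, 20+0) = 36
One optimal cutting: 3 + 3 + 3 + 3 → $9 + $9 + $9 + $9 = $36.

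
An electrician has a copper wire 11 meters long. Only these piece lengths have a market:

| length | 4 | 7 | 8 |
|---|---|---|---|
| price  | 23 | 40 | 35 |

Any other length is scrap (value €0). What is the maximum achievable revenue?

63

Consider every possible first cut. f[k] is the best of p[i]+f[k−i] over all sellable i≤k.
f[1] = 0
f[2] = 0
f[3] = 0
f[4] = 23
f[5] = 23
f[6] = 23
f[7] = 40
f[8] = 46  (first piece 4, then f[4]=23)
f[9] = 46
f[10] = 46
f[11] = 63  (first piece 4, then f[7]=40)
One optimal cutting: 7 + 4 → €63.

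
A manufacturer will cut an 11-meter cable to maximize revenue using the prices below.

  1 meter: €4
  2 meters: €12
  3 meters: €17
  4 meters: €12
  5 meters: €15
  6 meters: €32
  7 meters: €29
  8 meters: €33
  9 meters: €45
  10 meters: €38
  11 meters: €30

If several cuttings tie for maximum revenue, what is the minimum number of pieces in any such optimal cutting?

Build r[k] bottom-up: r[k] = max over allowed piece i of (p[i] + r[k−i]).
r[1] = 4
r[2] = max(4+4, 12+0) = 12
r[3] = max(4+12, 12+4, 17+0) = 17
r[4] = max(4+17, 12+12, 17+4, 12+0) = 24
r[5] = max(4+24, 12+17, 17+12, 12+4, 15+0) = 29
r[6] = max(4+29, 12+24, 17+17, 12+12, 15+4, 32+0) = 36
r[7] = max(4+36, 12+29, 17+24, …, 32+4, 29+0) = 41
r[8] = max(4+41, 12+36, 17+29, …, 29+4, 33+0) = 48
r[9] = max(4+48, 12+41, 17+36, …, 33+4, 45+0) = 53
r[10] = max(4+53, 12+48, 17+41, …, 45+4, 38+0) = 60
r[11] = max(4+60, 12+53, 17+48, …, 38+4, 30+0) = 65
Maximum revenue is €65.
Now minimize piece count subject to staying optimal: for each k, pieces[k] = 1 + min over i with p[i]+r[k−i]=r[k] of pieces[k−i].
pieces[8] = 4
pieces[9] = 4
pieces[10] = 5
pieces[11] = 5

5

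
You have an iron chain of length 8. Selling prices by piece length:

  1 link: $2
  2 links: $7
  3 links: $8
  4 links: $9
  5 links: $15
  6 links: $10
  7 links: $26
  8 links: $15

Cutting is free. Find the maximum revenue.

28

Let best[k] be the best obtainable value from length k. For each k, try every first piece i and keep the best of price[i] + best[k−i].
best[1] = 2
best[2] = max(2+2, 7+0) = 7
best[3] = max(2+7, 7+2, 8+0) = 9
best[4] = max(2+9, 7+7, 8+2, 9+0) = 14
best[5] = max(2+14, 7+9, 8+7, 9+2, 15+0) = 16
best[6] = max(2+16, 7+14, 8+9, 9+7, 15+2, 10+0) = 21
best[7] = max(2+21, 7+16, 8+14, …, 10+2, 26+0) = 26
best[8] = max(2+26, 7+21, 8+16, …, 26+2, 15+0) = 28
One optimal cutting: 7 + 1 → $26 + $2 = $28.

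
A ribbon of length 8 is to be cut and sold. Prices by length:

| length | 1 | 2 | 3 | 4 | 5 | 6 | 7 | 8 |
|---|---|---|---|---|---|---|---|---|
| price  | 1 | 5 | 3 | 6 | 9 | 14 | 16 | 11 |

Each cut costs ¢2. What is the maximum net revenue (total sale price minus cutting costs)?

17

Let v[k] be the best obtainable value from length k. For each k, try every first piece i and keep the best of price[i] + v[k−i] minus the 2 cut fee when i<k.
v[1] = 1
v[2] = max(1+1-2, 5+0) = 5
v[3] = max(1+5-2, 5+1-2, 3+0) = 4
v[4] = max(1+4-2, 5+5-2, 3+1-2, 6+0) = 8
v[5] = max(1+8-2, 5+4-2, 3+5-2, 6+1-2, 9+0) = 9
v[6] = max(1+9-2, 5+8-2, 3+4-2, 6+5-2, 9+1-2, 14+0) = 14
v[7] = max(1+14-2, 5+9-2, 3+8-2, …, 14+1-2, 16+0) = 16
v[8] = max(1+16-2, 5+14-2, 3+9-2, …, 16+1-2, 11+0) = 17
One optimal plan: pieces 6 + 2 (1 cut) → ¢19 − ¢2 = ¢17.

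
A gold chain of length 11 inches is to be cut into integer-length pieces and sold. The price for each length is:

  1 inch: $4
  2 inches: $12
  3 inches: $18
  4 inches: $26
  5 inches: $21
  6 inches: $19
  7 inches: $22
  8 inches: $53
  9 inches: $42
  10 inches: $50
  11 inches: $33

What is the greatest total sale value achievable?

Consider every possible first cut. v[k] is the best of p[i]+v[k−i] over all sellable i≤k.
v[1] = 4
v[2] = 12
v[3] = 18
v[4] = 26
v[5] = 30  (first piece 1, then v[4]=26)
v[6] = 38  (first piece 2, then v[4]=26)
v[7] = 44  (first piece 3, then v[4]=26)
v[8] = 53
v[9] = 57  (first piece 1, then v[8]=53)
v[10] = 65  (first piece 2, then v[8]=53)
v[11] = 71  (first piece 3, then v[8]=53)
One optimal cutting: 8 + 3 → $53 + $18 = $71.

71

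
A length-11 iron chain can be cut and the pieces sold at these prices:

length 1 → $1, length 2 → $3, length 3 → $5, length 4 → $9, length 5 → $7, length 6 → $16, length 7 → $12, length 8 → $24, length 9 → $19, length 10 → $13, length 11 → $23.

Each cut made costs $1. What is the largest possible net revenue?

28

Consider every possible first cut. net[k] is the best of p[i]+net[k−i] over all sellable i≤k, charging 1 whenever i<k.
net[1] = 1
net[2] = max(1+1-1, 3+0) = 3
net[3] = max(1+3-1, 3+1-1, 5+0) = 5
net[4] = max(1+5-1, 3+3-1, 5+1-1, 9+0) = 9
net[5] = max(1+9-1, 3+5-1, 5+3-1, 9+1-1, 7+0) = 9
net[6] = max(1+9-1, 3+9-1, 5+5-1, 9+3-1, 7+1-1, 16+0) = 16
net[7] = max(1+16-1, 3+9-1, 5+9-1, …, 16+1-1, 12+0) = 16
net[8] = max(1+16-1, 3+16-1, 5+9-1, …, 12+1-1, 24+0) = 24
net[9] = max(1+24-1, 3+16-1, 5+16-1, …, 24+1-1, 19+0) = 24
net[10] = max(1+24-1, 3+24-1, 5+16-1, …, 19+1-1, 13+0) = 26
net[11] = max(1+26-1, 3+24-1, 5+24-1, …, 13+1-1, 23+0) = 28
One optimal plan: pieces 8 + 3 (1 cut) → $29 − $1 = $28.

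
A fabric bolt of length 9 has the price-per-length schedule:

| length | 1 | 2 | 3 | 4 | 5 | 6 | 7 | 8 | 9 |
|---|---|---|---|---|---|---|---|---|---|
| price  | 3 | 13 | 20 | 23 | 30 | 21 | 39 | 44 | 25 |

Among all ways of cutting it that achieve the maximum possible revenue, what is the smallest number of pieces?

3

Let r[k] be the best obtainable value from length k. For each k, try every first piece i and keep the best of price[i] + r[k−i].
r[1] = 3
r[2] = 13
r[3] = 20
r[4] = 26  (first piece 2, then r[2]=13)
r[5] = 33  (first piece 2, then r[3]=20)
r[6] = 40  (first piece 3, then r[3]=20)
r[7] = 46  (first piece 2, then r[5]=33)
r[8] = 53  (first piece 2, then r[6]=40)
r[9] = 60  (first piece 3, then r[6]=40)
Maximum revenue is $60.
Now minimize piece count subject to staying optimal: for each k, pieces[k] = 1 + min over i with p[i]+r[k−i]=r[k] of pieces[k−i].
pieces[6] = 2
pieces[7] = 3
pieces[8] = 3
pieces[9] = 3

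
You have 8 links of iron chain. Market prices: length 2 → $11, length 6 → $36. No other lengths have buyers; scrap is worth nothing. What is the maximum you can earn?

47

Consider every possible first cut. f[k] is the best of p[i]+f[k−i] over all sellable i≤k.
f[1] = 0
f[2] = 11
f[3] = 11
f[4] = 22  (first piece 2, then f[2]=11)
f[5] = 22
f[6] = max(11+22, 36+0) = 36
f[7] = max(11+22, 36+0) = 36
f[8] = max(11+36, 36+11) = 47
One optimal cutting: 6 + 2 → $47.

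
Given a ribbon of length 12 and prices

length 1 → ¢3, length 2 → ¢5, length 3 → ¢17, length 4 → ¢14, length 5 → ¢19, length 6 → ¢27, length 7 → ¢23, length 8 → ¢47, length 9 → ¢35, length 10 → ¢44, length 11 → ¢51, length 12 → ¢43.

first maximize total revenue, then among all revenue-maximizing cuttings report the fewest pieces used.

4

Let r[k] be the best obtainable value from length k. For each k, try every first piece i and keep the best of price[i] + r[k−i].
r[1] = 3
r[2] = max(3+3, 5+0) = 6
r[3] = max(3+6, 5+3, 17+0) = 17
r[4] = max(3+17, 5+6, 17+3, 14+0) = 20
r[5] = max(3+20, 5+17, 17+6, 14+3, 19+0) = 23
r[6] = max(3+23, 5+20, 17+17, 14+6, 19+3, 27+0) = 34
r[7] = max(3+34, 5+23, 17+20, …, 27+3, 23+0) = 37
r[8] = max(3+37, 5+34, 17+23, …, 23+3, 47+0) = 47
r[9] = max(3+47, 5+37, 17+34, …, 47+3, 35+0) = 51
r[10] = max(3+51, 5+47, 17+37, …, 35+3, 44+0) = 54
r[11] = max(3+54, 5+51, 17+47, …, 44+3, 51+0) = 64
r[12] = max(3+64, 5+54, 17+51, …, 51+3, 43+0) = 68
Maximum revenue is ¢68.
Now minimize piece count subject to staying optimal: for each k, pieces[k] = 1 + min over i with p[i]+r[k−i]=r[k] of pieces[k−i].
pieces[9] = 3
pieces[10] = 4
pieces[11] = 2
pieces[12] = 4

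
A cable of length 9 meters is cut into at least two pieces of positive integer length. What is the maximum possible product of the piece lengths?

27

Let f[k] be the best product for length k (with at least one cut). For each first piece i, the rest contributes max(k−i, f[k−i]).
f[2] = 1·max(1,0) = 1·1 = 1
f[3] = max(1·2, 2·1) = 2
f[4] = max(1·3, 2·2, 3·1) = 4
f[5] = max(1·4, 2·3, 3·2, 4·1) = 6
f[6] = max(1·6, 2·4, 3·3, 4·2, 5·1) = 9
f[7] = max(1·9, 2·6, 3·4, 4·3, 5·2, 6·1) = 12
f[8] = max(1·12, 2·9, 3·6, …, 6·2, 7·1) = 18
f[9] = max(1·18, 2·12, 3·9, …, 7·2, 8·1) = 27
One optimal split: 3 + 3 + 3; product 3·3·3 = 27.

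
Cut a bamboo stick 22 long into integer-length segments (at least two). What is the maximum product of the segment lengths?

Define m[k] = max over 1≤i<k of i · max(k−i, m[k−i]); the inner max lets the remainder stay uncut if that's better.
m[2] = 1*max(1,0) = 1*1 = 1
m[3] = 1*max(2,1) = 1*2 = 2
m[4] = 2*max(2,1) = 2*2 = 4
m[5] = 2*max(3,2) = 2*3 = 6
m[6] = 3*max(3,2) = 3*3 = 9
m[7] = 2*max(5,6) = 2*6 = 12
m[8] = 2*max(6,9) = 2*9 = 18
m[9] = 3*max(6,9) = 3*9 = 27
m[10] = 2*max(8,18) = 2*18 = 36
m[11] = 2*max(9,27) = 2*27 = 54
m[12] = 3*max(9,27) = 3*27 = 81
m[13] = 2*max(11,54) = 2*54 = 108
m[14] = 2*max(12,81) = 2*81 = 162
m[15] = 3*max(12,81) = 3*81 = 243
m[16] = 2*max(14,162) = 2*162 = 324
m[17] = 2*max(15,243) = 2*243 = 486
m[18] = 3*max(15,243) = 3*243 = 729
m[19] = 2*max(17,486) = 2*486 = 972
m[20] = 2*max(18,729) = 2*729 = 1458
m[21] = 3*max(18,729) = 3*729 = 2187
m[22] = 2*max(20,1458) = 2*1458 = 2916
One optimal split: 3 + 3 + 3 + 3 + 3 + 3 + 2 + 2; product 3*3*3*3*3*3*2*2 = 2916.

2916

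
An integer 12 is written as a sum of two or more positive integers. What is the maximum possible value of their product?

81

Define prod[k] = max over 1≤i<k of i · max(k−i, prod[k−i]); the inner max lets the remainder stay uncut if that's better.
Small cases: prod[2]=1, prod[3]=2, prod[4]=4.
prod[5] = 2·max(3,2) = 2·3 = 6
prod[6] = 3·max(3,2) = 3·3 = 9
prod[7] = 2·max(5,6) = 2·6 = 12
prod[8] = 2·max(6,9) = 2·9 = 18
prod[9] = 3·max(6,9) = 3·9 = 27
prod[10] = 2·max(8,18) = 2·18 = 36
prod[11] = 2·max(9,27) = 2·27 = 54
prod[12] = 3·max(9,27) = 3·27 = 81
One optimal split: 3 + 3 + 3 + 3; product 3·3·3·3 = 81.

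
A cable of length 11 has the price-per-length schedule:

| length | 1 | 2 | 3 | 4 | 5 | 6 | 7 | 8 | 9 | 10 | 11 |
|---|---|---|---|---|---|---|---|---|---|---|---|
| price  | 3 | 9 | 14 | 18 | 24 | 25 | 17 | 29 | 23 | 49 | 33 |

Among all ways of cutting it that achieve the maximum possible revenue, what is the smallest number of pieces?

Let r[k] be the best obtainable value from length k. For each k, try every first piece i and keep the best of price[i] + r[k−i].
r[1] = 3
r[2] = max(3+3, 9+0) = 9
r[3] = max(3+9, 9+3, 14+0) = 14
r[4] = max(3+14, 9+9, 14+3, 18+0) = 18
r[5] = max(3+18, 9+14, 14+9, 18+3, 24+0) = 24
r[6] = max(3+24, 9+18, 14+14, 18+9, 24+3, 25+0) = 28
r[7] = max(3+28, 9+24, 14+18, …, 25+3, 17+0) = 33
r[8] = max(3+33, 9+28, 14+24, …, 17+3, 29+0) = 38
r[9] = max(3+38, 9+33, 14+28, …, 29+3, 23+0) = 42
r[10] = max(3+42, 9+38, 14+33, …, 23+3, 49+0) = 49
r[11] = max(3+49, 9+42, 14+38, …, 49+3, 33+0) = 52
Maximum revenue is 52.
Now minimize piece count subject to staying optimal: for each k, pieces[k] = 1 + min over i with p[i]+r[k−i]=r[k] of pieces[k−i].
pieces[8] = 2
pieces[9] = 2
pieces[10] = 1
pieces[11] = 2

2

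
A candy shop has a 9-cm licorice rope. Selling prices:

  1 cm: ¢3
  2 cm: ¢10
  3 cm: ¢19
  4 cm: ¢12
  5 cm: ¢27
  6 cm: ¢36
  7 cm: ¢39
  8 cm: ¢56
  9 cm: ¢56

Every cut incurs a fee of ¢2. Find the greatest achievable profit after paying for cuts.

57

Build r[k] bottom-up: r[k] = max over allowed piece i of (p[i] + r[k−i]) − 2 per cut.
r[1] = 3
r[2] = 10
r[3] = 19
r[4] = 20  (first piece 1, then r[3]=19)
r[5] = 27  (first piece 2, then r[3]=19)
r[6] = 36  (first piece 3, then r[3]=19)
r[7] = 39
r[8] = 56
r[9] = 57  (first piece 1, then r[8]=56)
One optimal plan: pieces 8 + 1 (1 cut) → ¢59 − ¢2 = ¢57.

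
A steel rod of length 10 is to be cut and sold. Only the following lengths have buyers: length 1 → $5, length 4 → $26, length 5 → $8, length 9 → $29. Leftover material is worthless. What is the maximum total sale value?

62

Consider every possible first cut. f[k] is the best of p[i]+f[k−i] over all sellable i≤k.
f[1] = 5
f[2] = 10  (first piece 1, then f[1]=5)
f[3] = 15  (first piece 1, then f[2]=10)
f[4] = 26
f[5] = 31  (first piece 1, then f[4]=26)
f[6] = 36  (first piece 1, then f[5]=31)
f[7] = 41  (first piece 1, then f[6]=36)
f[8] = 52  (first piece 4, then f[4]=26)
f[9] = 57  (first piece 1, then f[8]=52)
f[10] = 62  (first piece 1, then f[9]=57)
One optimal cutting: 4 + 4 + 1 + 1 → $62.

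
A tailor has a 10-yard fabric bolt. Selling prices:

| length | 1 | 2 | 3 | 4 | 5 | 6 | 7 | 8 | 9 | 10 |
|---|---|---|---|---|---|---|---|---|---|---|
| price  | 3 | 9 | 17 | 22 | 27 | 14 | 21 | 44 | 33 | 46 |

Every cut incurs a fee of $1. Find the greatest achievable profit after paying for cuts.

Consider every possible first cut. net[k] is the best of p[i]+net[k−i] over all sellable i≤k, charging 1 whenever i<k.
net[1] = 3
net[2] = max(3+3-1, 9+0) = 9
net[3] = max(3+9-1, 9+3-1, 17+0) = 17
net[4] = max(3+17-1, 9+9-1, 17+3-1, 22+0) = 22
net[5] = max(3+22-1, 9+17-1, 17+9-1, 22+3-1, 27+0) = 27
net[6] = max(3+27-1, 9+22-1, 17+17-1, 22+9-1, 27+3-1, 14+0) = 33
net[7] = max(3+33-1, 9+27-1, 17+22-1, …, 14+3-1, 21+0) = 38
net[8] = max(3+38-1, 9+33-1, 17+27-1, …, 21+3-1, 44+0) = 44
net[9] = max(3+44-1, 9+38-1, 17+33-1, …, 44+3-1, 33+0) = 49
net[10] = max(3+49-1, 9+44-1, 17+38-1, …, 33+3-1, 46+0) = 54
One optimal plan: pieces 4 + 3 + 3 (2 cuts) → $56 − $2 = $54.

54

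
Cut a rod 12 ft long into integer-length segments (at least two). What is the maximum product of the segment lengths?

Let P[k] be the best product for length k (with at least one cut). For each first piece i, the rest contributes max(k−i, P[k−i]).
Small cases: P[2]=1, P[3]=2, P[4]=4, P[5]=6, P[6]=9.
P[7] = 2*max(5,6) = 2*6 = 12
P[8] = 2*max(6,9) = 2*9 = 18
P[9] = 3*max(6,9) = 3*9 = 27
P[10] = 2*max(8,18) = 2*18 = 36
P[11] = 2*max(9,27) = 2*27 = 54
P[12] = 3*max(9,27) = 3*27 = 81
One optimal split: 3 + 3 + 3 + 3; product 3*3*3*3 = 81.

81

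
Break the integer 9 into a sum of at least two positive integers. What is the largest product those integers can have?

27

Define f[k] = max over 1≤i<k of i · max(k−i, f[k−i]); the inner max lets the remainder stay uncut if that's better.
f[2] = 1×max(1,0) = 1×1 = 1
f[3] = 1×max(2,1) = 1×2 = 2
f[4] = 2×max(2,1) = 2×2 = 4
f[5] = 2×max(3,2) = 2×3 = 6
f[6] = 3×max(3,2) = 3×3 = 9
f[7] = 2×max(5,6) = 2×6 = 12
f[8] = 2×max(6,9) = 2×9 = 18
f[9] = 3×max(6,9) = 3×9 = 27
One optimal split: 3 + 3 + 3; product 3×3×3 = 27.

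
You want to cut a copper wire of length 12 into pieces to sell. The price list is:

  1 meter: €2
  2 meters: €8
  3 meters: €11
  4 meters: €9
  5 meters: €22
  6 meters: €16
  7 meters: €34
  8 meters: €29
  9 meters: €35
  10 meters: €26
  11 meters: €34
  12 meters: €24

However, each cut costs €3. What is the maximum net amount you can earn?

Let r[k] be the best obtainable value from length k. For each k, try every first piece i and keep the best of price[i] + r[k−i] minus the 3 cut fee when i<k.
r[1] = 2
r[2] = 8
r[3] = 11
r[4] = 13  (first piece 2, then r[2]=8)
r[5] = 22
r[6] = 21  (first piece 1, then r[5]=22)
r[7] = 34
r[8] = 33  (first piece 1, then r[7]=34)
r[9] = 39  (first piece 2, then r[7]=34)
r[10] = 42  (first piece 3, then r[7]=34)
r[11] = 44  (first piece 2, then r[9]=39)
r[12] = 53  (first piece 5, then r[7]=34)
One optimal plan: pieces 7 + 5 (1 cut) → €56 − €3 = €53.

53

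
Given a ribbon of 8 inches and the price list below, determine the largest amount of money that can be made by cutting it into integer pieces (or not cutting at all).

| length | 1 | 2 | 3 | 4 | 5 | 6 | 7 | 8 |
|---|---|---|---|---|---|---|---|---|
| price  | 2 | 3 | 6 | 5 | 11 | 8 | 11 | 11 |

Let r[k] be the best obtainable value from length k. For each k, try every first piece i and keep the best of price[i] + r[k−i].
r[1] = 2
r[2] = 4  (first piece 1, then r[1]=2)
r[3] = 6  (first piece 1, then r[2]=4)
r[4] = 8  (first piece 1, then r[3]=6)
r[5] = 11
r[6] = 13  (first piece 1, then r[5]=11)
r[7] = 15  (first piece 1, then r[6]=13)
r[8] = 17  (first piece 1, then r[7]=15)
One optimal cutting: 5 + 1 + 1 + 1 → ¢11 + ¢2 + ¢2 + ¢2 = ¢17.

17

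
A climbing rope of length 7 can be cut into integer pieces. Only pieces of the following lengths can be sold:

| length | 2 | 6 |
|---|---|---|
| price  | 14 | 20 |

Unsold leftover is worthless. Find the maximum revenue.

42

Build f[k] bottom-up: f[k] = max over allowed piece i of (p[i] + f[k−i]).
f[1] = 0
f[2] = 14
f[3] = 14
f[4] = 28  (first piece 2, then f[2]=14)
f[5] = 28
f[6] = max(14+28, 20+0) = 42
f[7] = max(14+28, 20+0) = 42
One optimal cutting: pieces 2 + 2 + 2 with 1 meter of scrap → €42.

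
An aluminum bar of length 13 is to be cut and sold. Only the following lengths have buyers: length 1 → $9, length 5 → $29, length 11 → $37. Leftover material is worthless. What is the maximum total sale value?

Let r[k] be the best obtainable value from length k. For each k, try every first piece i and keep the best of price[i] + r[k−i].
r[1] = 9
r[2] = 18  (first piece 1, then r[1]=9)
r[3] = 27  (first piece 1, then r[2]=18)
r[4] = 36  (first piece 1, then r[3]=27)
r[5] = 45  (first piece 1, then r[4]=36)
r[6] = 54  (first piece 1, then r[5]=45)
r[7] = 63  (first piece 1, then r[6]=54)
r[8] = 72  (first piece 1, then r[7]=63)
r[9] = 81  (first piece 1, then r[8]=72)
r[10] = 90  (first piece 1, then r[9]=81)
r[11] = 99  (first piece 1, then r[10]=90)
r[12] = 108  (first piece 1, then r[11]=99)
r[13] = 117  (first piece 1, then r[12]=108)
One optimal cutting: 1 + 1 + 1 + 1 + 1 + 1 + 1 + 1 + 1 + 1 + 1 + 1 + 1 → $117.

117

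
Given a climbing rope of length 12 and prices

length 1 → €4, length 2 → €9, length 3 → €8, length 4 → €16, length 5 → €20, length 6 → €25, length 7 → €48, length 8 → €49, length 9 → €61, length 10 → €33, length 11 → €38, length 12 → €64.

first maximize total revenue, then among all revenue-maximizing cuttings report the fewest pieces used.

Consider every possible first cut. r[k] is the best of p[i]+r[k−i] over all sellable i≤k.
r[1] = 4
r[2] = 9
r[3] = 13  (first piece 1, then r[2]=9)
r[4] = 18  (first piece 2, then r[2]=9)
r[5] = 22  (first piece 1, then r[4]=18)
r[6] = 27  (first piece 2, then r[4]=18)
r[7] = 48
r[8] = 52  (first piece 1, then r[7]=48)
r[9] = 61
r[10] = 65  (first piece 1, then r[9]=61)
r[11] = 70  (first piece 2, then r[9]=61)
r[12] = 74  (first piece 1, then r[11]=70)
Maximum revenue is €74.
Now minimize piece count subject to staying optimal: for each k, pieces[k] = 1 + min over i with p[i]+r[k−i]=r[k] of pieces[k−i].
pieces[9] = 1
pieces[10] = 2
pieces[11] = 2
pieces[12] = 3

3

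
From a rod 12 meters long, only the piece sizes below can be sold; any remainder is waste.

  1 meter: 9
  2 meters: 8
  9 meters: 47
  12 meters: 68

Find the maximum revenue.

Let r[k] be the best obtainable value from length k. For each k, try every first piece i and keep the best of price[i] + r[k−i].
r[1] = 9
r[2] = 18  (first piece 1, then r[1]=9)
r[3] = 27  (first piece 1, then r[2]=18)
r[4] = 36  (first piece 1, then r[3]=27)
r[5] = 45  (first piece 1, then r[4]=36)
r[6] = 54  (first piece 1, then r[5]=45)
r[7] = 63  (first piece 1, then r[6]=54)
r[8] = 72  (first piece 1, then r[7]=63)
r[9] = 81  (first piece 1, then r[8]=72)
r[10] = 90  (first piece 1, then r[9]=81)
r[11] = 99  (first piece 1, then r[10]=90)
r[12] = 108  (first piece 1, then r[11]=99)
One optimal cutting: 1 + 1 + 1 + 1 + 1 + 1 + 1 + 1 + 1 + 1 + 1 + 1 → 108.

108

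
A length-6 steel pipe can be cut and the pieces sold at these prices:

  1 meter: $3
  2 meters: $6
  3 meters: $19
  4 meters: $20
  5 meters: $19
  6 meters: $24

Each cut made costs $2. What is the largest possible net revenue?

36

Consider every possible first cut. r[k] is the best of p[i]+r[k−i] over all sellable i≤k, charging 2 whenever i<k.
r[1] = 3
r[2] = max(3+3-2, 6+0) = 6
r[3] = max(3+6-2, 6+3-2, 19+0) = 19
r[4] = max(3+19-2, 6+6-2, 19+3-2, 20+0) = 20
r[5] = max(3+20-2, 6+19-2, 19+6-2, 20+3-2, 19+0) = 23
r[6] = max(3+23-2, 6+20-2, 19+19-2, 20+6-2, 19+3-2, 24+0) = 36
One optimal plan: pieces 3 + 3 (1 cut) → $38 − $2 = $36.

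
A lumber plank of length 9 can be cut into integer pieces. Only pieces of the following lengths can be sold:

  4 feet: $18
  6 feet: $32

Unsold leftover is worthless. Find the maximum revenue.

36

Consider every possible first cut. r[k] is the best of p[i]+r[k−i] over all sellable i≤k.
r[1] = 0
r[2] = 0
r[3] = 0
r[4] = 18
r[5] = 18
r[6] = 32
r[7] = 32
r[8] = 36  (first piece 4, then r[4]=18)
r[9] = 36
One optimal cutting: pieces 4 + 4 with 1 foot of scrap → $36.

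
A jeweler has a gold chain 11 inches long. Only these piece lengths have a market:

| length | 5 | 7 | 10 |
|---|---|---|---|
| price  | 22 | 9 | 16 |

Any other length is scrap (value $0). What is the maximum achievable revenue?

Build best[k] bottom-up: best[k] = max over allowed piece i of (p[i] + best[k−i]).
best[1] = 0
best[2] = 0
best[3] = 0
best[4] = 0
best[5] = 22
best[6] = 22
best[7] = max(22+0, 9+0) = 22
best[8] = max(22+0, 9+0) = 22
best[9] = max(22+0, 9+0) = 22
best[10] = max(22+22, 9+0, 16+0) = 44
best[11] = max(22+22, 9+0, 16+0) = 44
One optimal cutting: pieces 5 + 5 with 1 inch of scrap → $44.

44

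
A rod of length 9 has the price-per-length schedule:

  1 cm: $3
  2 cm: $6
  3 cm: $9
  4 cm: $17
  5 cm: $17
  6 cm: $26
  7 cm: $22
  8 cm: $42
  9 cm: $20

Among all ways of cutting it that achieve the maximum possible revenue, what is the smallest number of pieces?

2

Consider every possible first cut. r[k] is the best of p[i]+r[k−i] over all sellable i≤k.
r[1] = 3
r[2] = max(3+3, 6+0) = 6
r[3] = max(3+6, 6+3, 9+0) = 9
r[4] = max(3+9, 6+6, 9+3, 17+0) = 17
r[5] = max(3+17, 6+9, 9+6, 17+3, 17+0) = 20
r[6] = max(3+20, 6+17, 9+9, 17+6, 17+3, 26+0) = 26
r[7] = max(3+26, 6+20, 9+17, …, 26+3, 22+0) = 29
r[8] = max(3+29, 6+26, 9+20, …, 22+3, 42+0) = 42
r[9] = max(3+42, 6+29, 9+26, …, 42+3, 20+0) = 45
Maximum revenue is $45.
Now minimize piece count subject to staying optimal: for each k, pieces[k] = 1 + min over i with p[i]+r[k−i]=r[k] of pieces[k−i].
pieces[6] = 1
pieces[7] = 2
pieces[8] = 1
pieces[9] = 2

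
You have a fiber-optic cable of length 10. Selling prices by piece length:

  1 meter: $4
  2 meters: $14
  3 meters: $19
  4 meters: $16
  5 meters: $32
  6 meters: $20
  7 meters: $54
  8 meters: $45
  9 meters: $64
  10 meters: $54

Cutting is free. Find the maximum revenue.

Let v[k] be the best obtainable value from length k. For each k, try every first piece i and keep the best of price[i] + v[k−i].
v[1] = 4
v[2] = max(4+4, 14+0) = 14
v[3] = max(4+14, 14+4, 19+0) = 19
v[4] = max(4+19, 14+14, 19+4, 16+0) = 28
v[5] = max(4+28, 14+19, 19+14, 16+4, 32+0) = 33
v[6] = max(4+33, 14+28, 19+19, 16+14, 32+4, 20+0) = 42
v[7] = max(4+42, 14+33, 19+28, …, 20+4, 54+0) = 54
v[8] = max(4+54, 14+42, 19+33, …, 54+4, 45+0) = 58
v[9] = max(4+58, 14+54, 19+42, …, 45+4, 64+0) = 68
v[10] = max(4+68, 14+58, 19+54, …, 64+4, 54+0) = 73
One optimal cutting: 7 + 3 → $54 + $19 = $73.

73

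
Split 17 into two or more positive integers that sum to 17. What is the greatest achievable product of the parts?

Let m[k] be the best product for length k (with at least one cut). For each first piece i, the rest contributes max(k−i, m[k−i]).
m[2] = 1*max(1,0) = 1*1 = 1
m[3] = 1*max(2,1) = 1*2 = 2
m[4] = 2*max(2,1) = 2*2 = 4
m[5] = 2*max(3,2) = 2*3 = 6
m[6] = 3*max(3,2) = 3*3 = 9
m[7] = 2*max(5,6) = 2*6 = 12
m[8] = 2*max(6,9) = 2*9 = 18
m[9] = 3*max(6,9) = 3*9 = 27
m[10] = 2*max(8,18) = 2*18 = 36
m[11] = 2*max(9,27) = 2*27 = 54
m[12] = 3*max(9,27) = 3*27 = 81
m[13] = 2*max(11,54) = 2*54 = 108
m[14] = 2*max(12,81) = 2*81 = 162
m[15] = 3*max(12,81) = 3*81 = 243
m[16] = 2*max(14,162) = 2*162 = 324
m[17] = 2*max(15,243) = 2*243 = 486
One optimal split: 3 + 3 + 3 + 3 + 3 + 2; product 3*3*3*3*3*2 = 486.

486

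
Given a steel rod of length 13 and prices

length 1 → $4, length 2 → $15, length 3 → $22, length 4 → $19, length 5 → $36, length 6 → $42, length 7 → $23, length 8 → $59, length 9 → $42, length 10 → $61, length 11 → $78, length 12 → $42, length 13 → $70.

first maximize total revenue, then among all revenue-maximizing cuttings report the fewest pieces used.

Let r[k] be the best obtainable value from length k. For each k, try every first piece i and keep the best of price[i] + r[k−i].
r[1] = 4
r[2] = 15
r[3] = 22
r[4] = 30  (first piece 2, then r[2]=15)
r[5] = 37  (first piece 2, then r[3]=22)
r[6] = 45  (first piece 2, then r[4]=30)
r[7] = 52  (first piece 2, then r[5]=37)
r[8] = 60  (first piece 2, then r[6]=45)
r[9] = 67  (first piece 2, then r[7]=52)
r[10] = 75  (first piece 2, then r[8]=60)
r[11] = 82  (first piece 2, then r[9]=67)
r[12] = 90  (first piece 2, then r[10]=75)
r[13] = 97  (first piece 2, then r[11]=82)
Maximum revenue is $97.
Now minimize piece count subject to staying optimal: for each k, pieces[k] = 1 + min over i with p[i]+r[k−i]=r[k] of pieces[k−i].
pieces[10] = 5
pieces[11] = 5
pieces[12] = 6
pieces[13] = 6

6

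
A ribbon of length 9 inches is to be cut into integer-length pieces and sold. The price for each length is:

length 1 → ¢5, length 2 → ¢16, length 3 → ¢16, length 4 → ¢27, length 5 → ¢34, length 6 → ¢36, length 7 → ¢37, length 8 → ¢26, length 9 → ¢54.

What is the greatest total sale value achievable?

69

Build best[k] bottom-up: best[k] = max over allowed piece i of (p[i] + best[k−i]).
best[1] = 5
best[2] = 16
best[3] = 21  (first piece 1, then best[2]=16)
best[4] = 32  (first piece 2, then best[2]=16)
best[5] = 37  (first piece 1, then best[4]=32)
best[6] = 48  (first piece 2, then best[4]=32)
best[7] = 53  (first piece 1, then best[6]=48)
best[8] = 64  (first piece 2, then best[6]=48)
best[9] = 69  (first piece 1, then best[8]=64)
One optimal cutting: 2 + 2 + 2 + 2 + 1 → ¢16 + ¢16 + ¢16 + ¢16 + ¢5 = ¢69.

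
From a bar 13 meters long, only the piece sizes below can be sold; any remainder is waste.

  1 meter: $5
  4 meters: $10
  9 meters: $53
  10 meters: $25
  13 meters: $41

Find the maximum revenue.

Consider every possible first cut. f[k] is the best of p[i]+f[k−i] over all sellable i≤k.
f[1] = 5
f[2] = 10  (first piece 1, then f[1]=5)
f[3] = 15  (first piece 1, then f[2]=10)
f[4] = max(5+15, 10+0) = 20
f[5] = max(5+20, 10+5) = 25
f[6] = max(5+25, 10+10) = 30
f[7] = max(5+30, 10+15) = 35
f[8] = max(5+35, 10+20) = 40
f[9] = max(5+40, 10+25, 53+0) = 53
f[10] = max(5+53, 10+30, 53+5, 25+0) = 58
f[11] = max(5+58, 10+35, 53+10, 25+5) = 63
f[12] = max(5+63, 10+40, 53+15, 25+10) = 68
f[13] = max(5+68, 10+53, 53+20, 25+15, 41+0) = 73
One optimal cutting: 9 + 1 + 1 + 1 + 1 → $73.

73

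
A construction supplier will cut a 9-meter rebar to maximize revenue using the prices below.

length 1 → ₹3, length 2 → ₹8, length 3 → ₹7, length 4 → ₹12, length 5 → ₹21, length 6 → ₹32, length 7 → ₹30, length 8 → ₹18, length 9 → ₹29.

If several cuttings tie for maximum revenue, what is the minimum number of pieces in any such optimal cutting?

Build r[k] bottom-up: r[k] = max over allowed piece i of (p[i] + r[k−i]).
r[1] = 3
r[2] = max(3+3, 8+0) = 8
r[3] = max(3+8, 8+3, 7+0) = 11
r[4] = max(3+11, 8+8, 7+3, 12+0) = 16
r[5] = max(3+16, 8+11, 7+8, 12+3, 21+0) = 21
r[6] = max(3+21, 8+16, 7+11, 12+8, 21+3, 32+0) = 32
r[7] = max(3+32, 8+21, 7+16, …, 32+3, 30+0) = 35
r[8] = max(3+35, 8+32, 7+21, …, 30+3, 18+0) = 40
r[9] = max(3+40, 8+35, 7+32, …, 18+3, 29+0) = 43
Maximum revenue is ₹43.
Now minimize piece count subject to staying optimal: for each k, pieces[k] = 1 + min over i with p[i]+r[k−i]=r[k] of pieces[k−i].
pieces[6] = 1
pieces[7] = 2
pieces[8] = 2
pieces[9] = 3

3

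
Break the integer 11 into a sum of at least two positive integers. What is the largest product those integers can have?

54

Define m[k] = max over 1≤i<k of i · max(k−i, m[k−i]); the inner max lets the remainder stay uncut if that's better.
m[2] = 1×max(1,0) = 1×1 = 1
m[3] = 1×max(2,1) = 1×2 = 2
m[4] = 2×max(2,1) = 2×2 = 4
m[5] = 2×max(3,2) = 2×3 = 6
m[6] = 3×max(3,2) = 3×3 = 9
m[7] = 2×max(5,6) = 2×6 = 12
m[8] = 2×max(6,9) = 2×9 = 18
m[9] = 3×max(6,9) = 3×9 = 27
m[10] = 2×max(8,18) = 2×18 = 36
m[11] = 2×max(9,27) = 2×27 = 54
One optimal split: 3 + 3 + 3 + 2; product 3×3×3×2 = 54.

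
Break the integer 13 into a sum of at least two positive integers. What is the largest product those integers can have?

108

Define f[k] = max over 1≤i<k of i · max(k−i, f[k−i]); the inner max lets the remainder stay uncut if that's better.
Small cases: f[2]=1, f[3]=2, f[4]=4, f[5]=6.
f[6] = max(1*6, 2*4, 3*3, 4*2, 5*1) = 9
f[7] = max(1*9, 2*6, 3*4, 4*3, 5*2, 6*1) = 12
f[8] = max(1*12, 2*9, 3*6, …, 6*2, 7*1) = 18
f[9] = max(1*18, 2*12, 3*9, …, 7*2, 8*1) = 27
f[10] = max(1*27, 2*18, 3*12, …, 8*2, 9*1) = 36
f[11] = max(1*36, 2*27, 3*18, …, 9*2, 10*1) = 54
f[12] = max(1*54, 2*36, 3*27, …, 10*2, 11*1) = 81
f[13] = max(1*81, 2*54, 3*36, …, 11*2, 12*1) = 108
One optimal split: 3 + 3 + 3 + 2 + 2; product 3*3*3*2*2 = 108.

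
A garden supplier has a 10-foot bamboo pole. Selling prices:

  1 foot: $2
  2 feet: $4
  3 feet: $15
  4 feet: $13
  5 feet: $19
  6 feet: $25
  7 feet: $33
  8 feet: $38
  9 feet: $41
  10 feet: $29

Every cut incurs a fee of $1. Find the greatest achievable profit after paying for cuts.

47

Build v[k] bottom-up: v[k] = max over allowed piece i of (p[i] + v[k−i]) − 1 per cut.
v[1] = 2
v[2] = max(2+2-1, 4+0) = 4
v[3] = max(2+4-1, 4+2-1, 15+0) = 15
v[4] = max(2+15-1, 4+4-1, 15+2-1, 13+0) = 16
v[5] = max(2+16-1, 4+15-1, 15+4-1, 13+2-1, 19+0) = 19
v[6] = max(2+19-1, 4+16-1, 15+15-1, 13+4-1, 19+2-1, 25+0) = 29
v[7] = max(2+29-1, 4+19-1, 15+16-1, …, 25+2-1, 33+0) = 33
v[8] = max(2+33-1, 4+29-1, 15+19-1, …, 33+2-1, 38+0) = 38
v[9] = max(2+38-1, 4+33-1, 15+29-1, …, 38+2-1, 41+0) = 43
v[10] = max(2+43-1, 4+38-1, 15+33-1, …, 41+2-1, 29+0) = 47
One optimal plan: pieces 7 + 3 (1 cut) → $48 − $1 = $47.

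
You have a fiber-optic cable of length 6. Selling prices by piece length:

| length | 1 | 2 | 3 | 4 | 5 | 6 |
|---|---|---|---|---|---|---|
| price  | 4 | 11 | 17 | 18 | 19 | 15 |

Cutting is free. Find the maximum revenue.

Let R[k] be the best obtainable value from length k. For each k, try every first piece i and keep the best of price[i] + R[k−i].
R[1] = 4
R[2] = max(4+4, 11+0) = 11
R[3] = max(4+11, 11+4, 17+0) = 17
R[4] = max(4+17, 11+11, 17+4, 18+0) = 22
R[5] = max(4+22, 11+17, 17+11, 18+4, 19+0) = 28
R[6] = max(4+28, 11+22, 17+17, 18+11, 19+4, 15+0) = 34
One optimal cutting: 3 + 3 → $17 + $17 = $34.

34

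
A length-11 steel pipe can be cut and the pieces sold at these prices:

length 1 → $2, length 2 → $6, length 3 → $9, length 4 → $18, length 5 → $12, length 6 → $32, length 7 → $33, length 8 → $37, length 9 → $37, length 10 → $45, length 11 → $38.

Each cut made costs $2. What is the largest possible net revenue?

Build r[k] bottom-up: r[k] = max over allowed piece i of (p[i] + r[k−i]) − 2 per cut.
r[1] = 2
r[2] = 6
r[3] = 9
r[4] = 18
r[5] = 18  (first piece 1, then r[4]=18)
r[6] = 32
r[7] = 33
r[8] = 37
r[9] = 39  (first piece 3, then r[6]=32)
r[10] = 48  (first piece 4, then r[6]=32)
r[11] = 49  (first piece 4, then r[7]=33)
One optimal plan: pieces 7 + 4 (1 cut) → $51 − $2 = $49.

49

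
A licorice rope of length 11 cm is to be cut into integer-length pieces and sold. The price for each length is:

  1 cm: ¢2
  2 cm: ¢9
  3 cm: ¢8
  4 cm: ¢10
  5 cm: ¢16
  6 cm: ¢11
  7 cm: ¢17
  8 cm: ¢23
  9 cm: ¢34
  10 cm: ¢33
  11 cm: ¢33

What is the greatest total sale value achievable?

Consider every possible first cut. R[k] is the best of p[i]+R[k−i] over all sellable i≤k.
R[1] = 2
R[2] = max(2+2, 9+0) = 9
R[3] = max(2+9, 9+2, 8+0) = 11
R[4] = max(2+11, 9+9, 8+2, 10+0) = 18
R[5] = max(2+18, 9+11, 8+9, 10+2, 16+0) = 20
R[6] = max(2+20, 9+18, 8+11, 10+9, 16+2, 11+0) = 27
R[7] = max(2+27, 9+20, 8+18, …, 11+2, 17+0) = 29
R[8] = max(2+29, 9+27, 8+20, …, 17+2, 23+0) = 36
R[9] = max(2+36, 9+29, 8+27, …, 23+2, 34+0) = 38
R[10] = max(2+38, 9+36, 8+29, …, 34+2, 33+0) = 45
R[11] = max(2+45, 9+38, 8+36, …, 33+2, 33+0) = 47
One optimal cutting: 2 + 2 + 2 + 2 + 2 + 1 → ¢9 + ¢9 + ¢9 + ¢9 + ¢9 + ¢2 = ¢47.

47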